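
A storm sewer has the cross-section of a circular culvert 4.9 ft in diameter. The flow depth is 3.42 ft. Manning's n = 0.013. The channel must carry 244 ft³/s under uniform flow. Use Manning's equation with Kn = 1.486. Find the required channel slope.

For a circular section of diameter D = 4.9 ft at depth y = 3.42 ft, the central angle is θ = 2 arccos(1 − 2y/D) = 3.956 rad. Then A = (D²/8)(θ − sin θ) = 14.05 ft² and P = Dθ/2 = 9.692 ft.
Hydraulic radius R = A/P = 14.05/9.692 = 1.45 ft.
From Manning's equation, S = [nQ / (1.486 A R^(2/3))]² = [0.013 × 244 / (1.486 × 14.05 × 1.45^(2/3))]² = 0.0141.

S = 0.0141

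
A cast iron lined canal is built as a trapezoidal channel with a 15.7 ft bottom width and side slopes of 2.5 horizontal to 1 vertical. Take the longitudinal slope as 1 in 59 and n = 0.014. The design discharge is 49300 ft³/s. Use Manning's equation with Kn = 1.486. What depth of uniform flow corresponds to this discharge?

Manning's equation rearranged: A R^(2/3) = nQ / (1.486·√S) = 0.014 × 49300 / (1.486 × √0.01695) = 3568.
Trying y = 18.7 ft: A R^(2/3) = 5432 — too large.
Trying y = 11.5 ft: A R^(2/3) = 1796 — too small.
Trying y = 15.6 ft: A R^(2/3) = 3570 — matches.

y_n = 15.6 ft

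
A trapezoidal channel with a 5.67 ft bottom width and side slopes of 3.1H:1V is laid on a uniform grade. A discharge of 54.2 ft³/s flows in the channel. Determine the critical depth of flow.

At critical depth, Q² T / (g A³) = 1, i.e. A³/T = Q²/g = 54.2²/32.2 = 91.23.
Trying y = 1.25 ft: A³/T = 126.6 — over.
Trying y = 0.955 ft: A³/T = 48.31 — short.
Trying y = 1.14 ft: A³/T = 90.69 — close enough.

y_c = 1.14 ft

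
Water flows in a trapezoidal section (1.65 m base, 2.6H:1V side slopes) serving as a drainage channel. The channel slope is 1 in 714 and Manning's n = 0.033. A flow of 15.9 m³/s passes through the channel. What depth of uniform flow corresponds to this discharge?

y_n = 1.98 m

Manning's equation rearranged: A R^(2/3) = nQ / (1·√S) = 0.033 × 15.9 / (√0.001401) = 14.02.
At y = 2.51 m: A R^(2/3) = 24.6 — high.
At y = 1.98 m: A R^(2/3) = 14.01 — matches.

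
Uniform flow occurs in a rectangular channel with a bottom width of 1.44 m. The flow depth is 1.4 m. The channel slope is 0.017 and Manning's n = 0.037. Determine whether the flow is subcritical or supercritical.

Flow area A = b·y = 1.44 × 1.4 = 2.016 m². Wetted perimeter P = b + 2y = 1.44 + 2×1.4 = 4.24 m.
Hydraulic radius R = A/P = 2.016/4.24 = 0.4755 m.
V = (1/n) R^(2/3) √S = (1/0.037) × 0.4755^(2/3) × √0.017 = 2.147 m/s. Hydraulic depth D_h = A/T = 2.016/1.44 = 1.4 m.
Froude number Fr = V/√(g·D_h) = 2.147/√(9.81×1.4) = 0.579, which is less than 1, so the flow is subcritical.

subcritical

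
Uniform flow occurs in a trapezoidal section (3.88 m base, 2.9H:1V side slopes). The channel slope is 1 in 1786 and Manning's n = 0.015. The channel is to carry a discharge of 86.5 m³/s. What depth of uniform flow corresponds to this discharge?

Manning's equation rearranged: A R^(2/3) = nQ / (1·√S) = 0.015 × 86.5 / (√0.0005599) = 54.83.
Try y = 2.11 m: A R^(2/3) = 24.53 — too small.
Try y = 3.44 m: A R^(2/3) = 73.32 — too large.
Try y = 3.03 m: A R^(2/3) = 54.84 — matches.

y_n = 3.03 m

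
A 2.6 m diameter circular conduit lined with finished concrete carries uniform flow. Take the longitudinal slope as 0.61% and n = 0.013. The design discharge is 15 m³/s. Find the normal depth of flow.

Manning's equation rearranged: A R^(2/3) = nQ / (1·√S) = 0.013 × 15 / (√0.0061) = 2.497.
Trying y = 1.21 m: A R^(2/3) = 1.76 — low.
Trying y = 1.49 m: A R^(2/3) = 2.492 — ≈ 2.497.

y_n = 1.49 m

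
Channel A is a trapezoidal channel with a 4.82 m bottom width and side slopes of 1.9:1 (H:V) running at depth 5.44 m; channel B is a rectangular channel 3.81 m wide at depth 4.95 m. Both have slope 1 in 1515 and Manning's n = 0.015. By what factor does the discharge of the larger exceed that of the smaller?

Channel A: With bottom width b = 4.82 m and side slope z = 1.9: A = (b + zy)y = (4.82 + 1.9×5.44)×5.44 = 82.45 m²; P = b + 2y√(1+z²) = 4.82 + 2×5.44×2.147 = 28.18 m. Hydraulic radius R = A/P = 82.45/28.18 = 2.926 m. Q_A = (1/0.015)·82.45·2.926^(2/3)·√0.0006601 = 288.9 m³/s.
Channel B: Flow area A = b·y = 3.81 × 4.95 = 18.86 m². Wetted perimeter P = b + 2y = 3.81 + 2×4.95 = 13.71 m. Hydraulic radius R = A/P = 18.86/13.71 = 1.376 m. Q_B = (1/0.015)·18.86·1.376^(2/3)·√0.0006601 = 39.95 m³/s.
The larger discharge is 288.9 m³/s and the smaller is 39.95 m³/s; the ratio is 7.23.

7.23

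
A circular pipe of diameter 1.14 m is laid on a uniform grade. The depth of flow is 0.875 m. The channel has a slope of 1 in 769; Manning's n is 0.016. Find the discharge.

For a circular section of diameter D = 1.14 m at depth y = 0.875 m, the central angle is θ = 2 arccos(1 − 2y/D) = 4.271 rad. Then A = (D²/8)(θ − sin θ) = 0.8407 m² and P = Dθ/2 = 2.434 m.
Hydraulic radius R = A/P = 0.8407/2.434 = 0.3453 m.
Manning's equation: Q = (1/n) A R^(2/3) S^(1/2) = (1/0.016) × 0.8407 × 0.3453^(2/3) × 0.0013^(1/2) = 0.933 m³/s.

Q = 0.933 m³/s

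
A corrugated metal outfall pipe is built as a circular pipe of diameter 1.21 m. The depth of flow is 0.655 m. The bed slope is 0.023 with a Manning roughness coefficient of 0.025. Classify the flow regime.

For a circular section of diameter D = 1.21 m at depth y = 0.655 m, the central angle is θ = 2 arccos(1 − 2y/D) = 3.307 rad. Then A = (D²/8)(θ − sin θ) = 0.6354 m² and P = Dθ/2 = 2.001 m.
Hydraulic radius R = A/P = 0.6354/2.001 = 0.3176 m.
V = (1/n) R^(2/3) √S = (1/0.025) × 0.3176^(2/3) × √0.023 = 2.824 m/s. Hydraulic depth D_h = A/T = 0.6354/1.206 = 0.5269 m.
Froude number Fr = V/√(g·D_h) = 2.824/√(9.81×0.5269) = 1.24, which is greater than 1, so the flow is supercritical.

supercritical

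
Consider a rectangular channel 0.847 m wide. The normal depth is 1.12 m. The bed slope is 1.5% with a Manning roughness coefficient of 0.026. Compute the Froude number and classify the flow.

Flow area A = b·y = 0.847 × 1.12 = 0.9486 m². Wetted perimeter P = b + 2y = 0.847 + 2×1.12 = 3.087 m.
Hydraulic radius R = A/P = 0.9486/3.087 = 0.3073 m.
V = (1/n) R^(2/3) √S = (1/0.026) × 0.3073^(2/3) × √0.015 = 2.145 m/s. Hydraulic depth D_h = A/T = 0.9486/0.847 = 1.12 m.
Froude number Fr = V/√(g·D_h) = 2.145/√(9.81×1.12) = 0.647, which is less than 1, so the flow is subcritical.

subcritical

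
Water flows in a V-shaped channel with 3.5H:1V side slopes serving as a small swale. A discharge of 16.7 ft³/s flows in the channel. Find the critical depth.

y_c = 1.07 ft

At critical depth, Q² T / (g A³) = 1, i.e. A³/T = Q²/g = 16.7²/32.2 = 8.661.
Try y = 1.31 ft: A³/T = 23.63 — too large.
Try y = 0.791 ft: A³/T = 1.897 — too small.
Try y = 1.07 ft: A³/T = 8.591 — matches.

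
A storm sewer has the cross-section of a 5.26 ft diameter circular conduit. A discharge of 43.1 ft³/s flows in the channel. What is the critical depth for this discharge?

At critical depth, Q² T / (g A³) = 1, i.e. A³/T = Q²/g = 43.1²/32.2 = 57.69.
At y = 1.25 ft: A³/T = 13.81 — too small.
At y = 1.81 ft: A³/T = 58.12 — ≈ 57.69.

y_c = 1.81 ft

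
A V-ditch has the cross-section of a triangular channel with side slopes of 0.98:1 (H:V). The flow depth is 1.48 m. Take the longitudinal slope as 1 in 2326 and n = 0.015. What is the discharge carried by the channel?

Q = 1.91 m³/s

For a triangular section with side slope z = 0.98: A = zy² = 0.98×1.48² = 2.147 m²; P = 2y√(1+z²) = 2×1.48×1.4 = 4.144 m.
Hydraulic radius R = A/P = 2.147/4.144 = 0.5179 m.
Manning's equation: Q = (1/n) A R^(2/3) S^(1/2) = (1/0.015) × 2.147 × 0.5179^(2/3) × 0.0004299^(1/2) = 1.91 m³/s.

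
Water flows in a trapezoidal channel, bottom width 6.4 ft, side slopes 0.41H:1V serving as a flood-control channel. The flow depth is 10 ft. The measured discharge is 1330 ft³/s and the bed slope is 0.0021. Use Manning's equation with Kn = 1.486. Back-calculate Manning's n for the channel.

With bottom width b = 6.4 ft and side slope z = 0.41: A = (b + zy)y = (6.4 + 0.41×10)×10 = 105 ft²; P = b + 2y√(1+z²) = 6.4 + 2×10×1.081 = 28.02 ft.
Hydraulic radius R = A/P = 105/28.02 = 3.748 ft.
Rearranging Manning's equation: n = (1.486/Q) A R^(2/3) S^(1/2) = (1.486/1330) × 105 × 3.748^(2/3) × √0.0021 = 0.013.

n = 0.013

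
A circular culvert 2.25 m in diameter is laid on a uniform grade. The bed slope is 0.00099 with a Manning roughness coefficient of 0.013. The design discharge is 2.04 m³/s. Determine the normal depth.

Manning's equation rearranged: A R^(2/3) = nQ / (1·√S) = 0.013 × 2.04 / (√0.00099) = 0.8429.
At y = 0.712 m: A R^(2/3) = 0.5881 — short.
At y = 0.96 m: A R^(2/3) = 1.026 — over.
At y = 0.862 m: A R^(2/3) = 0.8434 — close enough.

y_n = 0.862 m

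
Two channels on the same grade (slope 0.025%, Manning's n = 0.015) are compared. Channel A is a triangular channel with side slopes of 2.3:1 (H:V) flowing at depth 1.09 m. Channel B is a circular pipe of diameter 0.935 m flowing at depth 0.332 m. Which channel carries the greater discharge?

Channel A: For a triangular section with side slope z = 2.3: A = zy² = 2.3×1.09² = 2.733 m²; P = 2y√(1+z²) = 2×1.09×2.508 = 5.467 m. Hydraulic radius R = A/P = 2.733/5.467 = 0.4998 m. Q_A = (1/0.015)·2.733·0.4998^(2/3)·√0.00025 = 1.814 m³/s.
Channel B: For a circular section of diameter D = 0.935 m at depth y = 0.332 m, the central angle is θ = 2 arccos(1 − 2y/D) = 2.553 rad. Then A = (D²/8)(θ − sin θ) = 0.2184 m² and P = Dθ/2 = 1.194 m. Hydraulic radius R = A/P = 0.2184/1.194 = 0.183 m. Q_B = (1/0.015)·0.2184·0.183^(2/3)·√0.00025 = 0.0742 m³/s.
Q_A = 1.814 m³/s vs Q_B = 0.0742 m³/s, so channel A carries more.

channel A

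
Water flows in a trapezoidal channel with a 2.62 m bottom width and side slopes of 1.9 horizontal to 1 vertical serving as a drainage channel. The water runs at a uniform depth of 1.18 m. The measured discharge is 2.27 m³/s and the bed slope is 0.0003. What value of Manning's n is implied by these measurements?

With bottom width b = 2.62 m and side slope z = 1.9: A = (b + zy)y = (2.62 + 1.9×1.18)×1.18 = 5.737 m²; P = b + 2y√(1+z²) = 2.62 + 2×1.18×2.147 = 7.687 m.
Hydraulic radius R = A/P = 5.737/7.687 = 0.7463 m.
Rearranging Manning's equation: n = (1/Q) A R^(2/3) S^(1/2) = (1/2.27) × 5.737 × 0.7463^(2/3) × √0.0003 = 0.036.

n = 0.036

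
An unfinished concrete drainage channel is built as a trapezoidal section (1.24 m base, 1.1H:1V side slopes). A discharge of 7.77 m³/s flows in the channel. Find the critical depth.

At critical depth, Q² T / (g A³) = 1, i.e. A³/T = Q²/g = 7.77²/9.81 = 6.154.
Try y = 0.847 m: A³/T = 2.005 — low.
Try y = 1.45 m: A³/T = 15.68 — high.
Try y = 1.14 m: A³/T = 6.132 — close enough.

y_c = 1.14 m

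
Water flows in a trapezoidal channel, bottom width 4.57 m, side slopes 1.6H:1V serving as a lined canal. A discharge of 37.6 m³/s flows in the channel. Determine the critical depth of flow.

y_c = 1.57 m

At critical depth, Q² T / (g A³) = 1, i.e. A³/T = Q²/g = 37.6²/9.81 = 144.1.
Try y = 1.39 m: A³/T = 93.39 — short.
Try y = 1.84 m: A³/T = 252.7 — over.
Try y = 1.57 m: A³/T = 143.3 — matches.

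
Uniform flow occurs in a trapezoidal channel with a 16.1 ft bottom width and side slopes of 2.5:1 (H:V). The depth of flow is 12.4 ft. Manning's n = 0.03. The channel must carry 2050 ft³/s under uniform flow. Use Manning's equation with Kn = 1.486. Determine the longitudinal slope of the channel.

With bottom width b = 16.1 ft and side slope z = 2.5: A = (b + zy)y = (16.1 + 2.5×12.4)×12.4 = 584 ft²; P = b + 2y√(1+z²) = 16.1 + 2×12.4×2.693 = 82.88 ft.
Hydraulic radius R = A/P = 584/82.88 = 7.047 ft.
From Manning's equation, S = [nQ / (1.486 A R^(2/3))]² = [0.03 × 2050 / (1.486 × 584 × 7.047^(2/3))]² = 0.000372.

S = 0.000372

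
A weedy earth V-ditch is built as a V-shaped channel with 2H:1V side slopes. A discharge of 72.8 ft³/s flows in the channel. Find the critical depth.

At critical depth, Q² T / (g A³) = 1, i.e. A³/T = Q²/g = 72.8²/32.2 = 164.6.
Try y = 2.71 ft: A³/T = 292.3 — too large.
Try y = 1.8 ft: A³/T = 37.79 — too small.
Try y = 2.42 ft: A³/T = 166 — close enough.

y_c = 2.42 ft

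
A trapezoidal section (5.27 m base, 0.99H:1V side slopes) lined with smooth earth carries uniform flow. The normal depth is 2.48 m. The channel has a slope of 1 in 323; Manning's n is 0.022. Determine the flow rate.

Q = 65.3 m³/s

With bottom width b = 5.27 m and side slope z = 0.99: A = (b + zy)y = (5.27 + 0.99×2.48)×2.48 = 19.16 m²; P = b + 2y√(1+z²) = 5.27 + 2×2.48×1.407 = 12.25 m.
Hydraulic radius R = A/P = 19.16/12.25 = 1.564 m.
Manning's equation: Q = (1/n) A R^(2/3) S^(1/2) = (1/0.022) × 19.16 × 1.564^(2/3) × 0.003096^(1/2) = 65.3 m³/s.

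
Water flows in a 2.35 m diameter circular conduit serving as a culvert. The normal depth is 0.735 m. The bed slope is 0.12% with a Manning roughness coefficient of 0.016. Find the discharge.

Q = 1.4 m³/s

For a circular section of diameter D = 2.35 m at depth y = 0.735 m, the central angle is θ = 2 arccos(1 − 2y/D) = 2.374 rad. Then A = (D²/8)(θ − sin θ) = 1.159 m² and P = Dθ/2 = 2.789 m.
Hydraulic radius R = A/P = 1.159/2.789 = 0.4156 m.
Manning's equation: Q = (1/n) A R^(2/3) S^(1/2) = (1/0.016) × 1.159 × 0.4156^(2/3) × 0.0012^(1/2) = 1.4 m³/s.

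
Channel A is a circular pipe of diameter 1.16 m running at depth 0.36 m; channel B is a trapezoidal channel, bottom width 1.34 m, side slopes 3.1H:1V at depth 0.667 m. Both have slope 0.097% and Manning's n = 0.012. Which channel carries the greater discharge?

channel B

Channel A: For a circular section of diameter D = 1.16 m at depth y = 0.36 m, the central angle is θ = 2 arccos(1 − 2y/D) = 2.363 rad. Then A = (D²/8)(θ − sin θ) = 0.2795 m² and P = Dθ/2 = 1.371 m. Hydraulic radius R = A/P = 0.2795/1.371 = 0.2039 m. Q_A = (1/0.012)·0.2795·0.2039^(2/3)·√0.00097 = 0.2513 m³/s.
Channel B: With bottom width b = 1.34 m and side slope z = 3.1: A = (b + zy)y = (1.34 + 3.1×0.667)×0.667 = 2.273 m²; P = b + 2y√(1+z²) = 1.34 + 2×0.667×3.257 = 5.685 m. Hydraulic radius R = A/P = 2.273/5.685 = 0.3998 m. Q_B = (1/0.012)·2.273·0.3998^(2/3)·√0.00097 = 3.201 m³/s.
Q_A = 0.2513 m³/s vs Q_B = 3.201 m³/s, so channel B carries more.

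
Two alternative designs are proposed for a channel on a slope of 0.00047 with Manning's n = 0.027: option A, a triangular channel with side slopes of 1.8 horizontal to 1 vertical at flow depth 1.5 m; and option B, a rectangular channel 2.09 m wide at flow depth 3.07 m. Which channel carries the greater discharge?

Channel A: For a triangular section with side slope z = 1.8: A = zy² = 1.8×1.5² = 4.05 m²; P = 2y√(1+z²) = 2×1.5×2.059 = 6.177 m. Hydraulic radius R = A/P = 4.05/6.177 = 0.6556 m. Q_A = (1/0.027)·4.05·0.6556^(2/3)·√0.00047 = 2.454 m³/s.
Channel B: Flow area A = b·y = 2.09 × 3.07 = 6.416 m². Wetted perimeter P = b + 2y = 2.09 + 2×3.07 = 8.23 m. Hydraulic radius R = A/P = 6.416/8.23 = 0.7796 m. Q_B = (1/0.027)·6.416·0.7796^(2/3)·√0.00047 = 4.364 m³/s.
Q_A = 2.454 m³/s vs Q_B = 4.364 m³/s, so channel B carries more.

channel B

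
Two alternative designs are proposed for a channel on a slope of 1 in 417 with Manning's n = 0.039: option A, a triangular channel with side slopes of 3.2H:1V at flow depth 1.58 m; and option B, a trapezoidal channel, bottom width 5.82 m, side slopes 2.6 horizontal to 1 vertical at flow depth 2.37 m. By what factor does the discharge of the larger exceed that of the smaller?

Channel A: For a triangular section with side slope z = 3.2: A = zy² = 3.2×1.58² = 7.988 m²; P = 2y√(1+z²) = 2×1.58×3.353 = 10.59 m. Hydraulic radius R = A/P = 7.988/10.59 = 0.754 m. Q_A = (1/0.039)·7.988·0.754^(2/3)·√0.002398 = 8.31 m³/s.
Channel B: With bottom width b = 5.82 m and side slope z = 2.6: A = (b + zy)y = (5.82 + 2.6×2.37)×2.37 = 28.4 m²; P = b + 2y√(1+z²) = 5.82 + 2×2.37×2.786 = 19.02 m. Hydraulic radius R = A/P = 28.4/19.02 = 1.493 m. Q_B = (1/0.039)·28.4·1.493^(2/3)·√0.002398 = 46.57 m³/s.
The larger discharge is 46.57 m³/s and the smaller is 8.31 m³/s; the ratio is 5.6.

5.6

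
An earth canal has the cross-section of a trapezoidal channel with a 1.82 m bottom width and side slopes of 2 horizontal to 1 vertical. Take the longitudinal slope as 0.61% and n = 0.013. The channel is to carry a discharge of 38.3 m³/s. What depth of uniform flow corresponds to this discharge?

y_n = 1.49 m

Manning's equation rearranged: A R^(2/3) = nQ / (1·√S) = 0.013 × 38.3 / (√0.0061) = 6.375.
At y = 1.02 m: A R^(2/3) = 2.853 — too small.
At y = 1.87 m: A R^(2/3) = 10.54 — too large.
At y = 1.49 m: A R^(2/3) = 6.383 — matches.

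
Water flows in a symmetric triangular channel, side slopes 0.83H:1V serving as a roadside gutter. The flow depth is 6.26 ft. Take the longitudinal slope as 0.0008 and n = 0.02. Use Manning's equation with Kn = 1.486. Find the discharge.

Q = 108 ft³/s

For a triangular section with side slope z = 0.83: A = zy² = 0.83×6.26² = 32.53 ft²; P = 2y√(1+z²) = 2×6.26×1.3 = 16.27 ft.
Hydraulic radius R = A/P = 32.53/16.27 = 1.999 ft.
Manning's equation: Q = (1.486/n) A R^(2/3) S^(1/2) = (1.486/0.02) × 32.53 × 1.999^(2/3) × 0.0008^(1/2) = 108 ft³/s.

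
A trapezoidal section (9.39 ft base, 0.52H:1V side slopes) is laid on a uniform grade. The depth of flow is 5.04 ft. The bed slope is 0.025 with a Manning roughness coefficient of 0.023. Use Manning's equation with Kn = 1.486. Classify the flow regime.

With bottom width b = 9.39 ft and side slope z = 0.52: A = (b + zy)y = (9.39 + 0.52×5.04)×5.04 = 60.53 ft²; P = b + 2y√(1+z²) = 9.39 + 2×5.04×1.127 = 20.75 ft.
Hydraulic radius R = A/P = 60.53/20.75 = 2.917 ft.
V = (1.486/n) R^(2/3) √S = (1.486/0.023) × 2.917^(2/3) × √0.025 = 20.86 ft/s. Hydraulic depth D_h = A/T = 60.53/14.63 = 4.137 ft.
Froude number Fr = V/√(g·D_h) = 20.86/√(32.2×4.137) = 1.81, which is greater than 1, so the flow is supercritical.

supercritical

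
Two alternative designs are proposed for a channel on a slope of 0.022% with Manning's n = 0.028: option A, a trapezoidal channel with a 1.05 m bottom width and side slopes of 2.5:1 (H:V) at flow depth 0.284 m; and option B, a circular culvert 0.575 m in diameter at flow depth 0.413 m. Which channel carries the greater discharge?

Channel A: With bottom width b = 1.05 m and side slope z = 2.5: A = (b + zy)y = (1.05 + 2.5×0.284)×0.284 = 0.4998 m²; P = b + 2y√(1+z²) = 1.05 + 2×0.284×2.693 = 2.579 m. Hydraulic radius R = A/P = 0.4998/2.579 = 0.1938 m. Q_A = (1/0.028)·0.4998·0.1938^(2/3)·√0.00022 = 0.08867 m³/s.
Channel B: For a circular section of diameter D = 0.575 m at depth y = 0.413 m, the central angle is θ = 2 arccos(1 − 2y/D) = 4.045 rad. Then A = (D²/8)(θ − sin θ) = 0.1996 m² and P = Dθ/2 = 1.163 m. Hydraulic radius R = A/P = 0.1996/1.163 = 0.1717 m. Q_B = (1/0.028)·0.1996·0.1717^(2/3)·√0.00022 = 0.03266 m³/s.
Q_A = 0.08867 m³/s vs Q_B = 0.03266 m³/s, so channel A carries more.

channel A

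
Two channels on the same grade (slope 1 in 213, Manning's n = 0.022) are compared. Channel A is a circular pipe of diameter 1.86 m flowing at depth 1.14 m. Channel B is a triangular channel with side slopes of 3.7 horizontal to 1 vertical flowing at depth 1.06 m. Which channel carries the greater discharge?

Channel A: For a circular section of diameter D = 1.86 m at depth y = 1.14 m, the central angle is θ = 2 arccos(1 − 2y/D) = 3.597 rad. Then A = (D²/8)(θ − sin θ) = 1.746 m² and P = Dθ/2 = 3.345 m. Hydraulic radius R = A/P = 1.746/3.345 = 0.5219 m. Q_A = (1/0.022)·1.746·0.5219^(2/3)·√0.004695 = 3.525 m³/s.
Channel B: For a triangular section with side slope z = 3.7: A = zy² = 3.7×1.06² = 4.157 m²; P = 2y√(1+z²) = 2×1.06×3.833 = 8.125 m. Hydraulic radius R = A/P = 4.157/8.125 = 0.5116 m. Q_B = (1/0.022)·4.157·0.5116^(2/3)·√0.004695 = 8.283 m³/s.
Q_A = 3.525 m³/s vs Q_B = 8.283 m³/s, so channel B carries more.

channel B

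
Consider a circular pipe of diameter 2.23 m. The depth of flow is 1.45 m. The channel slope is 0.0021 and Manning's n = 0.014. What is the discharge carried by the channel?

Q = 6.55 m³/s

For a circular section of diameter D = 2.23 m at depth y = 1.45 m, the central angle is θ = 2 arccos(1 − 2y/D) = 3.752 rad. Then A = (D²/8)(θ − sin θ) = 2.689 m² and P = Dθ/2 = 4.183 m.
Hydraulic radius R = A/P = 2.689/4.183 = 0.6427 m.
Manning's equation: Q = (1/n) A R^(2/3) S^(1/2) = (1/0.014) × 2.689 × 0.6427^(2/3) × 0.0021^(1/2) = 6.55 m³/s.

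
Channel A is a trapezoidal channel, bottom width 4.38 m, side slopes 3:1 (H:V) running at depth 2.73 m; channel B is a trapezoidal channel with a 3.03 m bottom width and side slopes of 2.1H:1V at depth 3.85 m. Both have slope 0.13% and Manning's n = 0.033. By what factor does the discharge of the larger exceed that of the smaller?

Channel A: With bottom width b = 4.38 m and side slope z = 3: A = (b + zy)y = (4.38 + 3×2.73)×2.73 = 34.32 m²; P = b + 2y√(1+z²) = 4.38 + 2×2.73×3.162 = 21.65 m. Hydraulic radius R = A/P = 34.32/21.65 = 1.585 m. Q_A = (1/0.033)·34.32·1.585^(2/3)·√0.0013 = 50.98 m³/s.
Channel B: With bottom width b = 3.03 m and side slope z = 2.1: A = (b + zy)y = (3.03 + 2.1×3.85)×3.85 = 42.79 m²; P = b + 2y√(1+z²) = 3.03 + 2×3.85×2.326 = 20.94 m. Hydraulic radius R = A/P = 42.79/20.94 = 2.044 m. Q_B = (1/0.033)·42.79·2.044^(2/3)·√0.0013 = 75.29 m³/s.
The larger discharge is 75.29 m³/s and the smaller is 50.98 m³/s; the ratio is 1.48.

1.48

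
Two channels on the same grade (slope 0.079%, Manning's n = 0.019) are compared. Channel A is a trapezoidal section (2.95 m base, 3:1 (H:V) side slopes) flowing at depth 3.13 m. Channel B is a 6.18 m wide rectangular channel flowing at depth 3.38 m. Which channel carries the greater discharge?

Channel A: With bottom width b = 2.95 m and side slope z = 3: A = (b + zy)y = (2.95 + 3×3.13)×3.13 = 38.62 m²; P = b + 2y√(1+z²) = 2.95 + 2×3.13×3.162 = 22.75 m. Hydraulic radius R = A/P = 38.62/22.75 = 1.698 m. Q_A = (1/0.019)·38.62·1.698^(2/3)·√0.00079 = 81.33 m³/s.
Channel B: Flow area A = b·y = 6.18 × 3.38 = 20.89 m². Wetted perimeter P = b + 2y = 6.18 + 2×3.38 = 12.94 m. Hydraulic radius R = A/P = 20.89/12.94 = 1.614 m. Q_B = (1/0.019)·20.89·1.614^(2/3)·√0.00079 = 42.52 m³/s.
Q_A = 81.33 m³/s vs Q_B = 42.52 m³/s, so channel A carries more.

channel A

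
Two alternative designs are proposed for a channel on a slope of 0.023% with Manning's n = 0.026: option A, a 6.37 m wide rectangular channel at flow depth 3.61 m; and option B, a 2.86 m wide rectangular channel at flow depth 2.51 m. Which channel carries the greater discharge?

channel A

Channel A: Flow area A = b·y = 6.37 × 3.61 = 23 m². Wetted perimeter P = b + 2y = 6.37 + 2×3.61 = 13.59 m. Hydraulic radius R = A/P = 23/13.59 = 1.692 m. Q_A = (1/0.026)·23·1.692^(2/3)·√0.00023 = 19.05 m³/s.
Channel B: Flow area A = b·y = 2.86 × 2.51 = 7.179 m². Wetted perimeter P = b + 2y = 2.86 + 2×2.51 = 7.88 m. Hydraulic radius R = A/P = 7.179/7.88 = 0.911 m. Q_B = (1/0.026)·7.179·0.911^(2/3)·√0.00023 = 3.935 m³/s.
Q_A = 19.05 m³/s vs Q_B = 3.935 m³/s, so channel A carries more.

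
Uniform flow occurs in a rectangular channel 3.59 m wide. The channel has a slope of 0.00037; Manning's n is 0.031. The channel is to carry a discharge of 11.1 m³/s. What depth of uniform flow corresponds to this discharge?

Manning's equation rearranged: A R^(2/3) = nQ / (1·√S) = 0.031 × 11.1 / (√0.00037) = 17.89.
At y = 3.27 m: A R^(2/3) = 12.95 — too small.
At y = 4.26 m: A R^(2/3) = 17.87 — close enough.

y_n = 4.26 m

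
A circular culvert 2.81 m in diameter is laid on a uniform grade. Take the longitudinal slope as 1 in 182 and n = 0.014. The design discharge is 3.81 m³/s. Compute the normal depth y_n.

Manning's equation rearranged: A R^(2/3) = nQ / (1·√S) = 0.014 × 3.81 / (√0.005495) = 0.7196.
Try y = 0.541 m: A R^(2/3) = 0.3973 — short.
Try y = 0.825 m: A R^(2/3) = 0.9204 — over.
Try y = 0.728 m: A R^(2/3) = 0.7204 — matches.

y_n = 0.728 m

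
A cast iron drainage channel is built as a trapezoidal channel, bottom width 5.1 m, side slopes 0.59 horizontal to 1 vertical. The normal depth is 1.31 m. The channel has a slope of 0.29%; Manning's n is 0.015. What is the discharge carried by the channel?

Q = 26.6 m³/s

With bottom width b = 5.1 m and side slope z = 0.59: A = (b + zy)y = (5.1 + 0.59×1.31)×1.31 = 7.693 m²; P = b + 2y√(1+z²) = 5.1 + 2×1.31×1.161 = 8.142 m.
Hydraulic radius R = A/P = 7.693/8.142 = 0.9449 m.
Manning's equation: Q = (1/n) A R^(2/3) S^(1/2) = (1/0.015) × 7.693 × 0.9449^(2/3) × 0.0029^(1/2) = 26.6 m³/s.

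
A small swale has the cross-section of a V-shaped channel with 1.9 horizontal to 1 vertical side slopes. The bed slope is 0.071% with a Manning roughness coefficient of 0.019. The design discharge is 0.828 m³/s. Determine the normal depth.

y_n = 0.791 m

Manning's equation rearranged: A R^(2/3) = nQ / (1·√S) = 0.019 × 0.828 / (√0.00071) = 0.5904.
Try y = 0.695 m: A R^(2/3) = 0.4181 — too small.
Try y = 0.944 m: A R^(2/3) = 0.9461 — too large.
Try y = 0.791 m: A R^(2/3) = 0.5904 — matches.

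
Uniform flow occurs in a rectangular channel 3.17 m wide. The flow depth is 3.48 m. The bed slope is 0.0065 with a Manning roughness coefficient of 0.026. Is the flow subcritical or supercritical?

Flow area A = b·y = 3.17 × 3.48 = 11.03 m². Wetted perimeter P = b + 2y = 3.17 + 2×3.48 = 10.13 m.
Hydraulic radius R = A/P = 11.03/10.13 = 1.089 m.
V = (1/n) R^(2/3) √S = (1/0.026) × 1.089^(2/3) × √0.0065 = 3.282 m/s. Hydraulic depth D_h = A/T = 11.03/3.17 = 3.48 m.
Froude number Fr = V/√(g·D_h) = 3.282/√(9.81×3.48) = 0.562, which is less than 1, so the flow is subcritical.

subcritical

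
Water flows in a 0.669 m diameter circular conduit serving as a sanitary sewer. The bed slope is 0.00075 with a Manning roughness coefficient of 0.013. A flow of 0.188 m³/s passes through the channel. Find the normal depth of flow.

y_n = 0.468 m

Manning's equation rearranged: A R^(2/3) = nQ / (1·√S) = 0.013 × 0.188 / (√0.00075) = 0.08924.
Try y = 0.327 m: A R^(2/3) = 0.05133 — short.
Try y = 0.556 m: A R^(2/3) = 0.108 — over.
Try y = 0.468 m: A R^(2/3) = 0.08926 — close enough.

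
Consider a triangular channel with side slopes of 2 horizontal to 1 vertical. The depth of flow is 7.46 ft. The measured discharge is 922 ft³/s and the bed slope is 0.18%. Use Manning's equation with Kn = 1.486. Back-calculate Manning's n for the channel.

For a triangular section with side slope z = 2: A = zy² = 2×7.46² = 111.3 ft²; P = 2y√(1+z²) = 2×7.46×2.236 = 33.36 ft.
Hydraulic radius R = A/P = 111.3/33.36 = 3.336 ft.
Rearranging Manning's equation: n = (1.486/Q) A R^(2/3) S^(1/2) = (1.486/922) × 111.3 × 3.336^(2/3) × √0.0018 = 0.017.

n = 0.017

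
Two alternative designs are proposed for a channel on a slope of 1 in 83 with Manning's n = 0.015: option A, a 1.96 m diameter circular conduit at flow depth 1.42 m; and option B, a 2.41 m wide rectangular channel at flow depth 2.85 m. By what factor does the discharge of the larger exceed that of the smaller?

3.75

Channel A: For a circular section of diameter D = 1.96 m at depth y = 1.42 m, the central angle is θ = 2 arccos(1 − 2y/D) = 4.073 rad. Then A = (D²/8)(θ − sin θ) = 2.341 m² and P = Dθ/2 = 3.991 m. Hydraulic radius R = A/P = 2.341/3.991 = 0.5865 m. Q_A = (1/0.015)·2.341·0.5865^(2/3)·√0.01205 = 12 m³/s.
Channel B: Flow area A = b·y = 2.41 × 2.85 = 6.869 m². Wetted perimeter P = b + 2y = 2.41 + 2×2.85 = 8.11 m. Hydraulic radius R = A/P = 6.869/8.11 = 0.8469 m. Q_B = (1/0.015)·6.869·0.8469^(2/3)·√0.01205 = 44.99 m³/s.
The larger discharge is 44.99 m³/s and the smaller is 12 m³/s; the ratio is 3.75.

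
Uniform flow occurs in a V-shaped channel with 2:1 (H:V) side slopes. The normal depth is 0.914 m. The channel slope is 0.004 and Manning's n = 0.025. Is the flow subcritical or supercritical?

For a triangular section with side slope z = 2: A = zy² = 2×0.914² = 1.671 m²; P = 2y√(1+z²) = 2×0.914×2.236 = 4.088 m.
Hydraulic radius R = A/P = 1.671/4.088 = 0.4088 m.
V = (1/n) R^(2/3) √S = (1/0.025) × 0.4088^(2/3) × √0.004 = 1.393 m/s. Hydraulic depth D_h = A/T = 1.671/3.656 = 0.457 m.
Froude number Fr = V/√(g·D_h) = 1.393/√(9.81×0.457) = 0.658, which is less than 1, so the flow is subcritical.

subcritical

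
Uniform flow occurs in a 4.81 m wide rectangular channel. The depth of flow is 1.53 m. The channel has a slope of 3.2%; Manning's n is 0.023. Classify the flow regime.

supercritical

Flow area A = b·y = 4.81 × 1.53 = 7.359 m². Wetted perimeter P = b + 2y = 4.81 + 2×1.53 = 7.87 m.
Hydraulic radius R = A/P = 7.359/7.87 = 0.9351 m.
V = (1/n) R^(2/3) √S = (1/0.023) × 0.9351^(2/3) × √0.032 = 7.437 m/s. Hydraulic depth D_h = A/T = 7.359/4.81 = 1.53 m.
Froude number Fr = V/√(g·D_h) = 7.437/√(9.81×1.53) = 1.92, which is greater than 1, so the flow is supercritical.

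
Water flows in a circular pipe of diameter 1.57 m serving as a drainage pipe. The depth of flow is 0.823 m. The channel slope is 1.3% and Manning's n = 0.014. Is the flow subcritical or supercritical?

For a circular section of diameter D = 1.57 m at depth y = 0.823 m, the central angle is θ = 2 arccos(1 − 2y/D) = 3.238 rad. Then A = (D²/8)(θ − sin θ) = 1.028 m² and P = Dθ/2 = 2.542 m.
Hydraulic radius R = A/P = 1.028/2.542 = 0.4042 m.
V = (1/n) R^(2/3) √S = (1/0.014) × 0.4042^(2/3) × √0.013 = 4.452 m/s. Hydraulic depth D_h = A/T = 1.028/1.568 = 0.6553 m.
Froude number Fr = V/√(g·D_h) = 4.452/√(9.81×0.6553) = 1.76, which is greater than 1, so the flow is supercritical.

supercritical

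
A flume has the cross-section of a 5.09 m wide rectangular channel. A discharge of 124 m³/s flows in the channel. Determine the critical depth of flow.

y_c = 3.93 m

For a rectangular channel, critical depth y_c = (q²/g)^(1/3) where q = Q/b = 124/5.09 = 24.36 m²/s.
So y_c = (24.36²/9.81)^(1/3) = 3.93 m.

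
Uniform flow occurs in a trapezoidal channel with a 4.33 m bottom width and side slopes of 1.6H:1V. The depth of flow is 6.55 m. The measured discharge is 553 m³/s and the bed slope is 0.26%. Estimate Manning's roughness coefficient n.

n = 0.02

With bottom width b = 4.33 m and side slope z = 1.6: A = (b + zy)y = (4.33 + 1.6×6.55)×6.55 = 97.01 m²; P = b + 2y√(1+z²) = 4.33 + 2×6.55×1.887 = 29.05 m.
Hydraulic radius R = A/P = 97.01/29.05 = 3.34 m.
Rearranging Manning's equation: n = (1/Q) A R^(2/3) S^(1/2) = (1/553) × 97.01 × 3.34^(2/3) × √0.0026 = 0.02.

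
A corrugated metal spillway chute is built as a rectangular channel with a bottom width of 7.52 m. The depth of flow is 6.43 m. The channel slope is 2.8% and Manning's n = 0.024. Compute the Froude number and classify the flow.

supercritical

Flow area A = b·y = 7.52 × 6.43 = 48.35 m². Wetted perimeter P = b + 2y = 7.52 + 2×6.43 = 20.38 m.
Hydraulic radius R = A/P = 48.35/20.38 = 2.373 m.
V = (1/n) R^(2/3) √S = (1/0.024) × 2.373^(2/3) × √0.028 = 12.4 m/s. Hydraulic depth D_h = A/T = 48.35/7.52 = 6.43 m.
Froude number Fr = V/√(g·D_h) = 12.4/√(9.81×6.43) = 1.56, which is greater than 1, so the flow is supercritical.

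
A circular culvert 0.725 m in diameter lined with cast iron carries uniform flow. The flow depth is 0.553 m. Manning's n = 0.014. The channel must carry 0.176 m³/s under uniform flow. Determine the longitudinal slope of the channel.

S = 0.000402

For a circular section of diameter D = 0.725 m at depth y = 0.553 m, the central angle is θ = 2 arccos(1 − 2y/D) = 4.248 rad. Then A = (D²/8)(θ − sin θ) = 0.3379 m² and P = Dθ/2 = 1.54 m.
Hydraulic radius R = A/P = 0.3379/1.54 = 0.2194 m.
From Manning's equation, S = [nQ / (1 A R^(2/3))]² = [0.014 × 0.176 / (1 × 0.3379 × 0.2194^(2/3))]² = 0.000402.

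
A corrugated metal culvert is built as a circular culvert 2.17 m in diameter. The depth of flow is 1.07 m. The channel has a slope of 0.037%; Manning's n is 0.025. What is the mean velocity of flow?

V = 0.509 m/s

For a circular section of diameter D = 2.17 m at depth y = 1.07 m, the central angle is θ = 2 arccos(1 − 2y/D) = 3.114 rad. Then A = (D²/8)(θ − sin θ) = 1.817 m² and P = Dθ/2 = 3.379 m.
Hydraulic radius R = A/P = 1.817/3.379 = 0.5377 m.
From Manning's equation, V = (1/n) R^(2/3) S^(1/2) = (1/0.025) × 0.5377^(2/3) × 0.00037^(1/2) = 0.509 m/s.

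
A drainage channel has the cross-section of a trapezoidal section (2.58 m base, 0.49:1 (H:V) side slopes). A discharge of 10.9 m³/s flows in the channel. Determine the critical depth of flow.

y_c = 1.13 m

At critical depth, Q² T / (g A³) = 1, i.e. A³/T = Q²/g = 10.9²/9.81 = 12.11.
Trying y = 1.32 m: A³/T = 19.95 — over.
Trying y = 1.13 m: A³/T = 12.04 — close enough.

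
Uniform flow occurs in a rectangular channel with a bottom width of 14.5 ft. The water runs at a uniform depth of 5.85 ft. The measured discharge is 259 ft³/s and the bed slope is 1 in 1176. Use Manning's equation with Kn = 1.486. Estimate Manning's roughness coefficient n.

Flow area A = b·y = 14.5 × 5.85 = 84.82 ft². Wetted perimeter P = b + 2y = 14.5 + 2×5.85 = 26.2 ft.
Hydraulic radius R = A/P = 84.82/26.2 = 3.238 ft.
Rearranging Manning's equation: n = (1.486/Q) A R^(2/3) S^(1/2) = (1.486/259) × 84.82 × 3.238^(2/3) × √0.0008503 = 0.0311.

n = 0.0311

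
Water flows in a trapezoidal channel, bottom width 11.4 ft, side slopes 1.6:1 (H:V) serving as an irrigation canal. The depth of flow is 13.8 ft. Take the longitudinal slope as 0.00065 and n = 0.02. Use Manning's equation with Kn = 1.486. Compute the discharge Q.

With bottom width b = 11.4 ft and side slope z = 1.6: A = (b + zy)y = (11.4 + 1.6×13.8)×13.8 = 462 ft²; P = b + 2y√(1+z²) = 11.4 + 2×13.8×1.887 = 63.48 ft.
Hydraulic radius R = A/P = 462/63.48 = 7.279 ft.
Manning's equation: Q = (1.486/n) A R^(2/3) S^(1/2) = (1.486/0.02) × 462 × 7.279^(2/3) × 0.00065^(1/2) = 3290 ft³/s.

Q = 3290 ft³/s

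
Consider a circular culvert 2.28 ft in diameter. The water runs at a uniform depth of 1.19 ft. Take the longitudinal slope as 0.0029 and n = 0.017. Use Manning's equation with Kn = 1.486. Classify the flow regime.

For a circular section of diameter D = 2.28 ft at depth y = 1.19 ft, the central angle is θ = 2 arccos(1 − 2y/D) = 3.229 rad. Then A = (D²/8)(θ − sin θ) = 2.155 ft² and P = Dθ/2 = 3.681 ft.
Hydraulic radius R = A/P = 2.155/3.681 = 0.5855 ft.
V = (1.486/n) R^(2/3) √S = (1.486/0.017) × 0.5855^(2/3) × √0.0029 = 3.294 ft/s. Hydraulic depth D_h = A/T = 2.155/2.278 = 0.9462 ft.
Froude number Fr = V/√(g·D_h) = 3.294/√(32.2×0.9462) = 0.597, which is less than 1, so the flow is subcritical.

subcritical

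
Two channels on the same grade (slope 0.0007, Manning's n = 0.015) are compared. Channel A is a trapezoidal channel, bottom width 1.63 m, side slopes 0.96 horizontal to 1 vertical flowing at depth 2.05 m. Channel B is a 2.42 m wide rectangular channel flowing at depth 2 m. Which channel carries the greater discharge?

Channel A: With bottom width b = 1.63 m and side slope z = 0.96: A = (b + zy)y = (1.63 + 0.96×2.05)×2.05 = 7.376 m²; P = b + 2y√(1+z²) = 1.63 + 2×2.05×1.386 = 7.313 m. Hydraulic radius R = A/P = 7.376/7.313 = 1.009 m. Q_A = (1/0.015)·7.376·1.009^(2/3)·√0.0007 = 13.08 m³/s.
Channel B: Flow area A = b·y = 2.42 × 2 = 4.84 m². Wetted perimeter P = b + 2y = 2.42 + 2×2 = 6.42 m. Hydraulic radius R = A/P = 4.84/6.42 = 0.7539 m. Q_B = (1/0.015)·4.84·0.7539^(2/3)·√0.0007 = 7.071 m³/s.
Q_A = 13.08 m³/s vs Q_B = 7.071 m³/s, so channel A carries more.

channel A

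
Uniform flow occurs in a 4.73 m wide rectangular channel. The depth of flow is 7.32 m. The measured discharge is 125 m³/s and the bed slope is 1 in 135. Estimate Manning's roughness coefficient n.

n = 0.0351

Flow area A = b·y = 4.73 × 7.32 = 34.62 m². Wetted perimeter P = b + 2y = 4.73 + 2×7.32 = 19.37 m.
Hydraulic radius R = A/P = 34.62/19.37 = 1.787 m.
Rearranging Manning's equation: n = (1/Q) A R^(2/3) S^(1/2) = (1/125) × 34.62 × 1.787^(2/3) × √0.007407 = 0.0351.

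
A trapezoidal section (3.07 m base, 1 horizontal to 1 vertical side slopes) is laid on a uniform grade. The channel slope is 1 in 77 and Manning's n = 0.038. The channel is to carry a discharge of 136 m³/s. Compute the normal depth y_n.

Manning's equation rearranged: A R^(2/3) = nQ / (1·√S) = 0.038 × 136 / (√0.01299) = 45.35.
Trying y = 4.46 m: A R^(2/3) = 55.79 — over.
Trying y = 2.86 m: A R^(2/3) = 22.42 — short.
Trying y = 4.04 m: A R^(2/3) = 45.31 — close enough.

y_n = 4.04 m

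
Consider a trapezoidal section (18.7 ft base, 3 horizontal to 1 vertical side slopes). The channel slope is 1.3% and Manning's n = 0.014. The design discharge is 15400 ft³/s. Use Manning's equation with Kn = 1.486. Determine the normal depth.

Manning's equation rearranged: A R^(2/3) = nQ / (1.486·√S) = 0.014 × 15400 / (1.486 × √0.013) = 1273.
Trying y = 7.69 ft: A R^(2/3) = 910.2 — short.
Trying y = 10.2 ft: A R^(2/3) = 1668 — over.
Trying y = 9 ft: A R^(2/3) = 1272 — ≈ 1273.

y_n = 9 ft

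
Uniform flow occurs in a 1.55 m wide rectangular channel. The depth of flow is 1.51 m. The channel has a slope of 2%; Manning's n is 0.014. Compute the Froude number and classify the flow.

supercritical

Flow area A = b·y = 1.55 × 1.51 = 2.341 m². Wetted perimeter P = b + 2y = 1.55 + 2×1.51 = 4.57 m.
Hydraulic radius R = A/P = 2.341/4.57 = 0.5121 m.
V = (1/n) R^(2/3) √S = (1/0.014) × 0.5121^(2/3) × √0.02 = 6.466 m/s. Hydraulic depth D_h = A/T = 2.341/1.55 = 1.51 m.
Froude number Fr = V/√(g·D_h) = 6.466/√(9.81×1.51) = 1.68, which is greater than 1, so the flow is supercritical.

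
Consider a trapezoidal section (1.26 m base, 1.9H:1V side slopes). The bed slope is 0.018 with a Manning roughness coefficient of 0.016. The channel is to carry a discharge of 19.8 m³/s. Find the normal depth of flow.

Manning's equation rearranged: A R^(2/3) = nQ / (1·√S) = 0.016 × 19.8 / (√0.018) = 2.361.
Trying y = 1.25 m: A R^(2/3) = 3.533 — over.
Trying y = 0.724 m: A R^(2/3) = 1.098 — short.
Trying y = 1.04 m: A R^(2/3) = 2.361 — matches.

y_n = 1.04 m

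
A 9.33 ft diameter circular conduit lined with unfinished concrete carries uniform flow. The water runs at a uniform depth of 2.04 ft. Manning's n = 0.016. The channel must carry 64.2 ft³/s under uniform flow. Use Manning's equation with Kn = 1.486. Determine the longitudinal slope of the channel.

S = 0.00301

For a circular section of diameter D = 9.33 ft at depth y = 2.04 ft, the central angle is θ = 2 arccos(1 − 2y/D) = 1.946 rad. Then A = (D²/8)(θ − sin θ) = 11.05 ft² and P = Dθ/2 = 9.079 ft.
Hydraulic radius R = A/P = 11.05/9.079 = 1.218 ft.
From Manning's equation, S = [nQ / (1.486 A R^(2/3))]² = [0.016 × 64.2 / (1.486 × 11.05 × 1.218^(2/3))]² = 0.00301.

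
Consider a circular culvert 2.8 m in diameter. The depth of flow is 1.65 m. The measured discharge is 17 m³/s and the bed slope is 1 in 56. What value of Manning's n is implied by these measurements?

For a circular section of diameter D = 2.8 m at depth y = 1.65 m, the central angle is θ = 2 arccos(1 − 2y/D) = 3.501 rad. Then A = (D²/8)(θ − sin θ) = 3.775 m² and P = Dθ/2 = 4.901 m.
Hydraulic radius R = A/P = 3.775/4.901 = 0.7703 m.
Rearranging Manning's equation: n = (1/Q) A R^(2/3) S^(1/2) = (1/17) × 3.775 × 0.7703^(2/3) × √0.01786 = 0.0249.

n = 0.0249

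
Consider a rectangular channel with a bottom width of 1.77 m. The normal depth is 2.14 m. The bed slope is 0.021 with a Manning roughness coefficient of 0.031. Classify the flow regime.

subcritical

Flow area A = b·y = 1.77 × 2.14 = 3.788 m². Wetted perimeter P = b + 2y = 1.77 + 2×2.14 = 6.05 m.
Hydraulic radius R = A/P = 3.788/6.05 = 0.6261 m.
V = (1/n) R^(2/3) √S = (1/0.031) × 0.6261^(2/3) × √0.021 = 3.421 m/s. Hydraulic depth D_h = A/T = 3.788/1.77 = 2.14 m.
Froude number Fr = V/√(g·D_h) = 3.421/√(9.81×2.14) = 0.747, which is less than 1, so the flow is subcritical.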